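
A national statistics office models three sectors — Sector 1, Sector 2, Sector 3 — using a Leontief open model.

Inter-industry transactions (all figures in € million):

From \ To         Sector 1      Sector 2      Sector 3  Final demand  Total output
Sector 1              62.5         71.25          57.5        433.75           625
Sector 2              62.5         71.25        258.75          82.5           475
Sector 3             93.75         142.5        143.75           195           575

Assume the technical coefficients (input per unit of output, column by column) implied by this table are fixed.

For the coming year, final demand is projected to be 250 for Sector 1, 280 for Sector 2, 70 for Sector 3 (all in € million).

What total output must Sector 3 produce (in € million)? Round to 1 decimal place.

Technical coefficients a_ij = z_ij / X_j:
  a_11 = 62.5/625 = 0.10, a_21 = 62.5/625 = 0.10, a_31 = 93.75/625 = 0.15
  a_12 = 71.25/475 = 0.15, a_22 = 71.25/475 = 0.15, a_32 = 142.5/475 = 0.30
  a_13 = 57.5/575 = 0.10, a_23 = 258.75/575 = 0.45, a_33 = 143.75/575 = 0.25
I − A =
  [   0.90    -0.15    -0.10]
  [  -0.10     0.85    -0.45]
  [  -0.15    -0.30     0.75]
Cofactors of I−A, C_ij = (−1)^(i+j)·(minor ij) (rows/columns in the sector order above):
  C_11 = (0.85)(0.75) − (-0.45)(-0.30) = 0.5025
  C_12 = −[(-0.10)(0.75) − (-0.45)(-0.15)] = 0.1425
  C_13 = (-0.10)(-0.30) − (0.85)(-0.15) = 0.1575
  C_21 = −[(-0.15)(0.75) − (-0.10)(-0.30)] = 0.1425
  C_22 = (0.90)(0.75) − (-0.10)(-0.15) = 0.6600
  C_23 = −[(0.90)(-0.30) − (-0.15)(-0.15)] = 0.2925
  C_31 = (-0.15)(-0.45) − (-0.10)(0.85) = 0.1525
  C_32 = −[(0.90)(-0.45) − (-0.10)(-0.10)] = 0.4150
  C_33 = (0.90)(0.85) − (-0.15)(-0.10) = 0.7500
det(I−A) = Σ_j (I−A)_1j·C_1j = (0.90)(0.5025) + (-0.15)(0.1425) + (-0.10)(0.1575) = 0.415125
adj(I−A) = Cᵀ =
  [ 0.5025   0.1425   0.1525]
  [ 0.1425   0.6600   0.4150]
  [ 0.1575   0.2925   0.7500]
(I − A)⁻¹ = adj(I−A) / det(I−A) ≈
  [   1.2105     0.3433     0.3674]
  [   0.3433     1.5899     0.9997]
  [   0.3794     0.7046     1.8067]
x = (I − A)⁻¹ d = adj(I−A)·d / det(I−A), with det(I−A) = 0.415125:
  x_1 = (0.5025·250 + 0.1425·280 + 0.1525·70) / 0.415125 = 176.20 / 0.415125 ≈ 424.5
  x_2 = (0.1425·250 + 0.6600·280 + 0.4150·70) / 0.415125 = 249.475 / 0.415125 ≈ 601.0
  x_3 = (0.1575·250 + 0.2925·280 + 0.7500·70) / 0.415125 = 173.775 / 0.415125 ≈ 418.6

x_3 = 418.6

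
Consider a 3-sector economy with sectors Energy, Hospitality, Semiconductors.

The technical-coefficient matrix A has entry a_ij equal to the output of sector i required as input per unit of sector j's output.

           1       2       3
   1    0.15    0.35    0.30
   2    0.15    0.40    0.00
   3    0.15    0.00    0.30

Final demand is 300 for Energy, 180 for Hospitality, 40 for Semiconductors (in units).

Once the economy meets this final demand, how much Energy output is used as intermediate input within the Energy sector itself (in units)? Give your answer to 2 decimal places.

z_11 = 90.69

I − A =
  [   0.85    -0.35    -0.30]
  [  -0.15     0.60     0.00]
  [  -0.15     0.00     0.70]
Cofactors of I−A, C_ij = (−1)^(i+j)·(minor ij) (rows/columns in the sector order above):
  C_11 = (0.60)(0.70) − (0.00)(0.00) = 0.4200
  C_12 = −[(-0.15)(0.70) − (0.00)(-0.15)] = 0.1050
  C_13 = (-0.15)(0.00) − (0.60)(-0.15) = 0.0900
  C_21 = −[(-0.35)(0.70) − (-0.30)(0.00)] = 0.2450
  C_22 = (0.85)(0.70) − (-0.30)(-0.15) = 0.5500
  C_23 = −[(0.85)(0.00) − (-0.35)(-0.15)] = 0.0525
  C_31 = (-0.35)(0.00) − (-0.30)(0.60) = 0.1800
  C_32 = −[(0.85)(0.00) − (-0.30)(-0.15)] = 0.0450
  C_33 = (0.85)(0.60) − (-0.35)(-0.15) = 0.4575
det(I−A) = Σ_j (I−A)_1j·C_1j = (0.85)(0.4200) + (-0.35)(0.1050) + (-0.30)(0.0900) = 0.29325
adj(I−A) = Cᵀ =
  [ 0.4200   0.2450   0.1800]
  [ 0.1050   0.5500   0.0450]
  [ 0.0900   0.0525   0.4575]
(I − A)⁻¹ = adj(I−A) / det(I−A) ≈
  [   1.4322     0.8355     0.6138]
  [   0.3581     1.8755     0.1535]
  [   0.3069     0.1790     1.5601]
First solve x = (I − A)⁻¹ d = adj(I−A)·d / det(I−A); in particular x_1 = (0.4200·300 + 0.2450·180 + 0.1800·40) / 0.29325 = 177.30 / 0.29325 ≈ 604.6036.
Intermediate flow from 1 to 1: z_11 = a_11 · x_1 = 0.15 × 177.30 / 0.29325 = 26.595 / 0.29325 ≈ 90.69.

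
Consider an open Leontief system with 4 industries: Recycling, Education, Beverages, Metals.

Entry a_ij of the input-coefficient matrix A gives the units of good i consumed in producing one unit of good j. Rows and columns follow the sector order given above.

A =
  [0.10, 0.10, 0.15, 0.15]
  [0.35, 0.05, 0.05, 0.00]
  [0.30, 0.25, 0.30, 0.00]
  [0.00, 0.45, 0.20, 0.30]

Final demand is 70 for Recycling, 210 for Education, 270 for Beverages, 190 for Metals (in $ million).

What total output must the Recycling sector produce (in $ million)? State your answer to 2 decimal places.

I − A =
  [   0.90    -0.10    -0.15    -0.15]
  [  -0.35     0.95    -0.05     0.00]
  [  -0.30    -0.25     0.70     0.00]
  [   0.00    -0.45    -0.20     0.70]
Compute the cofactors C_ij = (−1)^(i+j)·(3×3 minor ij) of I−A; the adjugate is their transpose:
adj(I−A) = Cᵀ =
  [ 0.456750   0.130000   0.135125   0.097875]
  [ 0.182000   0.400500   0.078750   0.039000]
  [ 0.260750   0.198750   0.550375   0.055875]
  [ 0.191500   0.314250   0.207875   0.505375]
det(I−A) = Σ_j (I−A)_1j·C_1j = (0.90)(0.456750) + (-0.10)(0.182000) + (-0.15)(0.260750) + (-0.15)(0.191500) = 0.3250375
(I − A)⁻¹ = adj(I−A) / det(I−A) ≈
  [   1.4052     0.4000     0.4157     0.3011]
  [   0.5599     1.2322     0.2423     0.1200]
  [   0.8022     0.6115     1.6933     0.1719]
  [   0.5892     0.9668     0.6395     1.5548]
x = (I − A)⁻¹ d = adj(I−A)·d / det(I−A), with det(I−A) = 0.3250375:
  x_1 = (0.456750·70 + 0.130000·210 + 0.135125·270 + 0.097875·190) / 0.3250375 = 114.3525 / 0.3250375 ≈ 351.81
  x_2 = (0.182000·70 + 0.400500·210 + 0.078750·270 + 0.039000·190) / 0.3250375 = 125.5175 / 0.3250375 ≈ 386.16
  x_3 = (0.260750·70 + 0.198750·210 + 0.550375·270 + 0.055875·190) / 0.3250375 = 219.2075 / 0.3250375 ≈ 674.41
  x_4 = (0.191500·70 + 0.314250·210 + 0.207875·270 + 0.505375·190) / 0.3250375 = 231.545 / 0.3250375 ≈ 712.36

x_1 = 351.81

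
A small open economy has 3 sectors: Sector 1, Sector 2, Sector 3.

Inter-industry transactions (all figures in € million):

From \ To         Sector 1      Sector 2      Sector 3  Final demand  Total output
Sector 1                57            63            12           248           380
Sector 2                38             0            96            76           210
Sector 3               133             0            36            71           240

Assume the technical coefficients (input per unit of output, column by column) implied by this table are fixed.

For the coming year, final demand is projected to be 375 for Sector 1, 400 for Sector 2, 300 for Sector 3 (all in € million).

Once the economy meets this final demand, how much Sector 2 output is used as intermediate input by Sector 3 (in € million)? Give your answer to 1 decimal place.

Technical coefficients a_ij = z_ij / X_j:
  a_11 = 57/380 = 0.15, a_21 = 38/380 = 0.10, a_31 = 133/380 = 0.35
  a_12 = 63/210 = 0.30, a_22 = 0/210 = 0.00, a_32 = 0/210 = 0.00
  a_13 = 12/240 = 0.05, a_23 = 96/240 = 0.40, a_33 = 36/240 = 0.15
I − A =
  [   0.85    -0.30    -0.05]
  [  -0.10     1.00    -0.40]
  [  -0.35     0.00     0.85]
Cofactors of I−A, C_ij = (−1)^(i+j)·(minor ij) (rows/columns in the sector order above):
  C_11 = (1.00)(0.85) − (-0.40)(0.00) = 0.8500
  C_12 = −[(-0.10)(0.85) − (-0.40)(-0.35)] = 0.2250
  C_13 = (-0.10)(0.00) − (1.00)(-0.35) = 0.3500
  C_21 = −[(-0.30)(0.85) − (-0.05)(0.00)] = 0.2550
  C_22 = (0.85)(0.85) − (-0.05)(-0.35) = 0.7050
  C_23 = −[(0.85)(0.00) − (-0.30)(-0.35)] = 0.1050
  C_31 = (-0.30)(-0.40) − (-0.05)(1.00) = 0.1700
  C_32 = −[(0.85)(-0.40) − (-0.05)(-0.10)] = 0.3450
  C_33 = (0.85)(1.00) − (-0.30)(-0.10) = 0.8200
det(I−A) = Σ_j (I−A)_1j·C_1j = (0.85)(0.8500) + (-0.30)(0.2250) + (-0.05)(0.3500) = 0.6375
adj(I−A) = Cᵀ =
  [ 0.8500   0.2550   0.1700]
  [ 0.2250   0.7050   0.3450]
  [ 0.3500   0.1050   0.8200]
(I − A)⁻¹ = adj(I−A) / det(I−A) ≈
  [   1.3333     0.4000     0.2667]
  [   0.3529     1.1059     0.5412]
  [   0.5490     0.1647     1.2863]
First solve x = (I − A)⁻¹ d = adj(I−A)·d / det(I−A); in particular x_3 = (0.3500·375 + 0.1050·400 + 0.8200·300) / 0.6375 = 419.25 / 0.6375 ≈ 657.647.
Intermediate flow from 2 to 3: z_23 = a_23 · x_3 = 0.40 × 419.25 / 0.6375 = 167.70 / 0.6375 ≈ 263.1.

z_23 = 263.1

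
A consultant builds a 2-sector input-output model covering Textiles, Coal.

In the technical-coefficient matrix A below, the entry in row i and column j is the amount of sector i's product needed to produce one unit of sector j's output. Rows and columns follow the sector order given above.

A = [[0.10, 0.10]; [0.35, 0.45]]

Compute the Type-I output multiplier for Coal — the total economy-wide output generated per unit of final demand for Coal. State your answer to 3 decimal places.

I − A =
  [   0.90    -0.10]
  [  -0.35     0.55]
det(I−A) = (0.90)(0.55) − (-0.10)(-0.35) = 0.4600
adj(I−A) = [[0.55, 0.10], [0.35, 0.90]]
(I − A)⁻¹ = adj(I−A) / det(I−A) ≈
  [   1.1957     0.2174]
  [   0.7609     1.9565]
The output multiplier for sector j is the column-j sum of the Leontief inverse (I − A)⁻¹ = adj(I−A) / det(I−A).
Column C of adj(I−A): (0.10, 0.90); det(I−A) = 0.4600.
m_C = (0.10 + 0.90) / 0.4600 = 1.00 / 0.4600 ≈ 2.174.

m_C = 2.174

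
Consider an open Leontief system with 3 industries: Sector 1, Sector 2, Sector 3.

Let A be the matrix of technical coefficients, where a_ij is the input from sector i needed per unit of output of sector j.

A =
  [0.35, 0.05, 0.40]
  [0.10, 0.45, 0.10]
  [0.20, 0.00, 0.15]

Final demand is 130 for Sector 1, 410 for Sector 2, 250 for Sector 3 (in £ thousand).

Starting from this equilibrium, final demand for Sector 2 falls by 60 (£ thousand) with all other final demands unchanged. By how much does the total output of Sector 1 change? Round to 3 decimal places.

I − A =
  [   0.65    -0.05    -0.40]
  [  -0.10     0.55    -0.10]
  [  -0.20     0.00     0.85]
Cofactors of I−A, C_ij = (−1)^(i+j)·(minor ij) (rows/columns in the sector order above):
  C_11 = (0.55)(0.85) − (-0.10)(0.00) = 0.4675
  C_12 = −[(-0.10)(0.85) − (-0.10)(-0.20)] = 0.1050
  C_13 = (-0.10)(0.00) − (0.55)(-0.20) = 0.1100
  C_21 = −[(-0.05)(0.85) − (-0.40)(0.00)] = 0.0425
  C_22 = (0.65)(0.85) − (-0.40)(-0.20) = 0.4725
  C_23 = −[(0.65)(0.00) − (-0.05)(-0.20)] = 0.0100
  C_31 = (-0.05)(-0.10) − (-0.40)(0.55) = 0.2250
  C_32 = −[(0.65)(-0.10) − (-0.40)(-0.10)] = 0.1050
  C_33 = (0.65)(0.55) − (-0.05)(-0.10) = 0.3525
det(I−A) = Σ_j (I−A)_1j·C_1j = (0.65)(0.4675) + (-0.05)(0.1050) + (-0.40)(0.1100) = 0.254625
adj(I−A) = Cᵀ =
  [ 0.4675   0.0425   0.2250]
  [ 0.1050   0.4725   0.1050]
  [ 0.1100   0.0100   0.3525]
(I − A)⁻¹ = adj(I−A) / det(I−A) ≈
  [   1.8360     0.1669     0.8837]
  [   0.4124     1.8557     0.4124]
  [   0.4320     0.0393     1.3844]
Δx = (I − A)⁻¹ Δd with Δd having -60 in the Sector 2 component and 0 elsewhere.
So Δx_1 = L_12 · (-60), where L_12 = adj(I−A)_12 / det(I−A) = 0.0425 / 0.254625.
Δx_1 = 0.0425 × (-60) / 0.254625 = -2.55 / 0.254625 ≈ -10.015.

Δx_1 = -10.015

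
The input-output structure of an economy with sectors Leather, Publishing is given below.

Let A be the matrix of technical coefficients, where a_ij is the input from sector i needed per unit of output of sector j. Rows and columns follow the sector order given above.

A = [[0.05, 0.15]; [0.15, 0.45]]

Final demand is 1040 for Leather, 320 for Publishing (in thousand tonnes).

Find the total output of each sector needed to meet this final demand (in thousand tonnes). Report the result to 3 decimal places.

I − A =
  [   0.95    -0.15]
  [  -0.15     0.55]
det(I−A) = (0.95)(0.55) − (-0.15)(-0.15) = 0.5000
adj(I−A) = [[0.55, 0.15], [0.15, 0.95]]
(I − A)⁻¹ = adj(I−A) / det(I−A) ≈
  [   1.1000     0.3000]
  [   0.3000     1.9000]
x = (I − A)⁻¹ d = adj(I−A)·d / det(I−A), with det(I−A) = 0.5000:
  x_1 = (0.55·1040 + 0.15·320) / 0.5000 = 620.00 / 0.5000 = 1240.000
  x_2 = (0.15·1040 + 0.95·320) / 0.5000 = 460.00 / 0.5000 = 920.000

x_1 = 1240.000, x_2 = 920.000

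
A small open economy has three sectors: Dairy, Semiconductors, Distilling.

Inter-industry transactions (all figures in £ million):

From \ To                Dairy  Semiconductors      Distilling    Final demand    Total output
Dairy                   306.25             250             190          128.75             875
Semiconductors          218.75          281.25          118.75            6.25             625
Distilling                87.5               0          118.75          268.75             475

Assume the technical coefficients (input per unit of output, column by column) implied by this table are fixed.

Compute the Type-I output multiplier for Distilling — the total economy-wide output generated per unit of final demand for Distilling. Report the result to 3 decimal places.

m_3 = 5.213

Technical coefficients a_ij = z_ij / X_j:
  a_11 = 306.25/875 = 0.35, a_21 = 218.75/875 = 0.25, a_31 = 87.5/875 = 0.10
  a_12 = 250/625 = 0.40, a_22 = 281.25/625 = 0.45, a_32 = 0/625 = 0.00
  a_13 = 190/475 = 0.40, a_23 = 118.75/475 = 0.25, a_33 = 118.75/475 = 0.25
I − A =
  [   0.65    -0.40    -0.40]
  [  -0.25     0.55    -0.25]
  [  -0.10     0.00     0.75]
Cofactors of I−A, C_ij = (−1)^(i+j)·(minor ij) (rows/columns in the sector order above):
  C_11 = (0.55)(0.75) − (-0.25)(0.00) = 0.4125
  C_12 = −[(-0.25)(0.75) − (-0.25)(-0.10)] = 0.2125
  C_13 = (-0.25)(0.00) − (0.55)(-0.10) = 0.0550
  C_21 = −[(-0.40)(0.75) − (-0.40)(0.00)] = 0.3000
  C_22 = (0.65)(0.75) − (-0.40)(-0.10) = 0.4475
  C_23 = −[(0.65)(0.00) − (-0.40)(-0.10)] = 0.0400
  C_31 = (-0.40)(-0.25) − (-0.40)(0.55) = 0.3200
  C_32 = −[(0.65)(-0.25) − (-0.40)(-0.25)] = 0.2625
  C_33 = (0.65)(0.55) − (-0.40)(-0.25) = 0.2575
det(I−A) = Σ_j (I−A)_1j·C_1j = (0.65)(0.4125) + (-0.40)(0.2125) + (-0.40)(0.0550) = 0.161125
adj(I−A) = Cᵀ =
  [ 0.4125   0.3000   0.3200]
  [ 0.2125   0.4475   0.2625]
  [ 0.0550   0.0400   0.2575]
(I − A)⁻¹ = adj(I−A) / det(I−A) ≈
  [   2.5601     1.8619     1.9860]
  [   1.3189     2.7773     1.6292]
  [   0.3413     0.2483     1.5981]
The output multiplier for sector j is the column-j sum of the Leontief inverse (I − A)⁻¹ = adj(I−A) / det(I−A).
Column 3 of adj(I−A): (0.3200, 0.2625, 0.2575); det(I−A) = 0.161125.
m_3 = (0.3200 + 0.2625 + 0.2575) / 0.161125 = 0.84 / 0.161125 ≈ 5.213.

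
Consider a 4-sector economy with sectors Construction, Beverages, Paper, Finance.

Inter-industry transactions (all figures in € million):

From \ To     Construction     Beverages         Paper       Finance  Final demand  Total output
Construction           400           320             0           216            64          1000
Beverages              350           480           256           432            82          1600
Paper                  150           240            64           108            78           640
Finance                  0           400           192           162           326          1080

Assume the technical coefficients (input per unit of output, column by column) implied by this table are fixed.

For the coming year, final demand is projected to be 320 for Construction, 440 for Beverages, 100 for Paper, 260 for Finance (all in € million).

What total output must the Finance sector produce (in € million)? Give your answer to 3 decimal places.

x_4 = 1811.858

Technical coefficients a_ij = z_ij / X_j:
  a_11 = 400/1000 = 0.40, a_21 = 350/1000 = 0.35, a_31 = 150/1000 = 0.15, a_41 = 0/1000 = 0.00
  a_12 = 320/1600 = 0.20, a_22 = 480/1600 = 0.30, a_32 = 240/1600 = 0.15, a_42 = 400/1600 = 0.25
  a_13 = 0/640 = 0.00, a_23 = 256/640 = 0.40, a_33 = 64/640 = 0.10, a_43 = 192/640 = 0.30
  a_14 = 216/1080 = 0.20, a_24 = 432/1080 = 0.40, a_34 = 108/1080 = 0.10, a_44 = 162/1080 = 0.15
I − A =
  [   0.60    -0.20     0.00    -0.20]
  [  -0.35     0.70    -0.40    -0.40]
  [  -0.15    -0.15     0.90    -0.10]
  [   0.00    -0.25    -0.30     0.85]
Compute the cofactors C_ij = (−1)^(i+j)·(3×3 minor ij) of I−A; the adjugate is their transpose:
adj(I−A) = Cᵀ =
  [ 0.345500   0.201000   0.154000   0.194000]
  [ 0.326250   0.432000   0.297000   0.315000]
  [ 0.127625   0.124500   0.220000   0.114500]
  [ 0.141000   0.171000   0.165000   0.267000]
det(I−A) = Σ_j (I−A)_1j·C_1j = (0.60)(0.345500) + (-0.20)(0.326250) + (0.00)(0.127625) + (-0.20)(0.141000) = 0.11385
(I − A)⁻¹ = adj(I−A) / det(I−A) ≈
  [   3.0347     1.7655     1.3527     1.7040]
  [   2.8656     3.7945     2.6087     2.7668]
  [   1.1210     1.0935     1.9324     1.0057]
  [   1.2385     1.5020     1.4493     2.3452]
x = (I − A)⁻¹ d = adj(I−A)·d / det(I−A), with det(I−A) = 0.11385:
  x_1 = (0.345500·320 + 0.201000·440 + 0.154000·100 + 0.194000·260) / 0.11385 = 264.84 / 0.11385 ≈ 2326.219
  x_2 = (0.326250·320 + 0.432000·440 + 0.297000·100 + 0.315000·260) / 0.11385 = 406.08 / 0.11385 ≈ 3566.798
  x_3 = (0.127625·320 + 0.124500·440 + 0.220000·100 + 0.114500·260) / 0.11385 = 147.39 / 0.11385 ≈ 1294.598
  x_4 = (0.141000·320 + 0.171000·440 + 0.165000·100 + 0.267000·260) / 0.11385 = 206.28 / 0.11385 ≈ 1811.858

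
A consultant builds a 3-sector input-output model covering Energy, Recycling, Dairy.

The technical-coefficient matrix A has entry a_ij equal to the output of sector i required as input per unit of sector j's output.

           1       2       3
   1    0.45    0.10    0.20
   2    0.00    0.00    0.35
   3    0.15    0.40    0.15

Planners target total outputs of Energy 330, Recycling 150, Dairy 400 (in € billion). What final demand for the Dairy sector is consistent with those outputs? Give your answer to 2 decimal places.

I − A =
  [   0.55    -0.10    -0.20]
  [   0.00     1.00    -0.35]
  [  -0.15    -0.40     0.85]
d = (I − A) x:
  d_1 = (+0.55)·330 + (-0.10)·150 + (-0.20)·400 = 86.50
  d_2 = (+0.00)·330 + (+1.00)·150 + (-0.35)·400 = 10.00
  d_3 = (-0.15)·330 + (-0.40)·150 + (+0.85)·400 = 230.50

d_3 = 230.50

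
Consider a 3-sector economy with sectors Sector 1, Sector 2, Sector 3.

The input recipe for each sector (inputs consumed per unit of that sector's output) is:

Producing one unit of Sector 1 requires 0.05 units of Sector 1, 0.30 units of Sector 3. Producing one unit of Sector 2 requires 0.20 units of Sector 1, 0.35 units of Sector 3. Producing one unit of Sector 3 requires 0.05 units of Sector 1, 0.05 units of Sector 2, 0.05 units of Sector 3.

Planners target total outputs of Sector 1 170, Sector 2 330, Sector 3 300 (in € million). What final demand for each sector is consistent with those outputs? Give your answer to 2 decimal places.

I − A =
  [   0.95    -0.20    -0.05]
  [   0.00     1.00    -0.05]
  [  -0.30    -0.35     0.95]
d = (I − A) x:
  d_1 = (+0.95)·170 + (-0.20)·330 + (-0.05)·300 = 80.50
  d_2 = (+0.00)·170 + (+1.00)·330 + (-0.05)·300 = 315.00
  d_3 = (-0.30)·170 + (-0.35)·330 + (+0.95)·300 = 118.50

d_1 = 80.50, d_2 = 315.00, d_3 = 118.50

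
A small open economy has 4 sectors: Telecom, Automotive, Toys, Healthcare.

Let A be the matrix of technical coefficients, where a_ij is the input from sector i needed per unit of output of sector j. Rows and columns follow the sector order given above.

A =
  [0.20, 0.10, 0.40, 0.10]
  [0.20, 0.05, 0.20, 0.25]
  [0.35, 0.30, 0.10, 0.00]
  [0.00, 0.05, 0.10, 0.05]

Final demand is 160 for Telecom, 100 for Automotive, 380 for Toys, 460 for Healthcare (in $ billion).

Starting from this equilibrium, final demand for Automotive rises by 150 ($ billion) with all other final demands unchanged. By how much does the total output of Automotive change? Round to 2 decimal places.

Δx_2 = 199.33

I − A =
  [   0.80    -0.10    -0.40    -0.10]
  [  -0.20     0.95    -0.20    -0.25]
  [  -0.35    -0.30     0.90     0.00]
  [   0.00    -0.05    -0.10     0.95]
Compute the cofactors C_ij = (−1)^(i+j)·(3×3 minor ij) of I−A; the adjugate is their transpose:
adj(I−A) = Cᵀ =
  [ 0.73650   0.20700   0.38800   0.13200]
  [ 0.24625   0.54750   0.25000   0.17000]
  [ 0.36850   0.26300   0.69200   0.10800]
  [ 0.05175   0.05650   0.08600   0.45400]
det(I−A) = Σ_j (I−A)_1j·C_1j = (0.80)(0.73650) + (-0.10)(0.24625) + (-0.40)(0.36850) + (-0.10)(0.05175) = 0.4120
(I − A)⁻¹ = adj(I−A) / det(I−A) ≈
  [   1.7876     0.5024     0.9417     0.3204]
  [   0.5977     1.3289     0.6068     0.4126]
  [   0.8944     0.6383     1.6796     0.2621]
  [   0.1256     0.1371     0.2087     1.1019]
Δx = (I − A)⁻¹ Δd with Δd having +150 in the Automotive component and 0 elsewhere.
So Δx_2 = L_22 · (+150), where L_22 = adj(I−A)_22 / det(I−A) = 0.54750 / 0.4120.
Δx_2 = 0.54750 × (+150) / 0.4120 = 82.125 / 0.4120 ≈ 199.33.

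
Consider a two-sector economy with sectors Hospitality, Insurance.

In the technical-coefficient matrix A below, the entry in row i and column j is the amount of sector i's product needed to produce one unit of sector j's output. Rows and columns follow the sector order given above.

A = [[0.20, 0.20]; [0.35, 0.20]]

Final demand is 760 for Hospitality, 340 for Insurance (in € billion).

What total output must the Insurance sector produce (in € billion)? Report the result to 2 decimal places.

I − A =
  [   0.80    -0.20]
  [  -0.35     0.80]
det(I−A) = (0.80)(0.80) − (-0.20)(-0.35) = 0.5700
adj(I−A) = [[0.80, 0.20], [0.35, 0.80]]
(I − A)⁻¹ = adj(I−A) / det(I−A) ≈
  [   1.4035     0.3509]
  [   0.6140     1.4035]
x = (I − A)⁻¹ d = adj(I−A)·d / det(I−A), with det(I−A) = 0.5700:
  x_1 = (0.80·760 + 0.20·340) / 0.5700 = 676.00 / 0.5700 ≈ 1185.96
  x_2 = (0.35·760 + 0.80·340) / 0.5700 = 538.00 / 0.5700 ≈ 943.86

x_2 = 943.86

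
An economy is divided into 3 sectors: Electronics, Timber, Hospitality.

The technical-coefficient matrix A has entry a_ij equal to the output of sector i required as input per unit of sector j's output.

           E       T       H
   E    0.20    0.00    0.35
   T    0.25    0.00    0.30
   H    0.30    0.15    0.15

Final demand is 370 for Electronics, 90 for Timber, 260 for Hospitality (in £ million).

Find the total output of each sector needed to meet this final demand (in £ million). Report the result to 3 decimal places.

x_E = 748.419, x_T = 473.164, x_H = 653.530

I − A =
  [   0.80     0.00    -0.35]
  [  -0.25     1.00    -0.30]
  [  -0.30    -0.15     0.85]
Cofactors of I−A, C_ij = (−1)^(i+j)·(minor ij) (rows/columns in the sector order above):
  C_11 = (1.00)(0.85) − (-0.30)(-0.15) = 0.8050
  C_12 = −[(-0.25)(0.85) − (-0.30)(-0.30)] = 0.3025
  C_13 = (-0.25)(-0.15) − (1.00)(-0.30) = 0.3375
  C_21 = −[(0.00)(0.85) − (-0.35)(-0.15)] = 0.0525
  C_22 = (0.80)(0.85) − (-0.35)(-0.30) = 0.5750
  C_23 = −[(0.80)(-0.15) − (0.00)(-0.30)] = 0.1200
  C_31 = (0.00)(-0.30) − (-0.35)(1.00) = 0.3500
  C_32 = −[(0.80)(-0.30) − (-0.35)(-0.25)] = 0.3275
  C_33 = (0.80)(1.00) − (0.00)(-0.25) = 0.8000
det(I−A) = Σ_j (I−A)_1j·C_1j = (0.80)(0.8050) + (0.00)(0.3025) + (-0.35)(0.3375) = 0.525875
adj(I−A) = Cᵀ =
  [ 0.8050   0.0525   0.3500]
  [ 0.3025   0.5750   0.3275]
  [ 0.3375   0.1200   0.8000]
(I − A)⁻¹ = adj(I−A) / det(I−A) ≈
  [   1.5308     0.0998     0.6656]
  [   0.5752     1.0934     0.6228]
  [   0.6418     0.2282     1.5213]
x = (I − A)⁻¹ d = adj(I−A)·d / det(I−A), with det(I−A) = 0.525875:
  x_E = (0.8050·370 + 0.0525·90 + 0.3500·260) / 0.525875 = 393.575 / 0.525875 ≈ 748.419
  x_T = (0.3025·370 + 0.5750·90 + 0.3275·260) / 0.525875 = 248.825 / 0.525875 ≈ 473.164
  x_H = (0.3375·370 + 0.1200·90 + 0.8000·260) / 0.525875 = 343.675 / 0.525875 ≈ 653.530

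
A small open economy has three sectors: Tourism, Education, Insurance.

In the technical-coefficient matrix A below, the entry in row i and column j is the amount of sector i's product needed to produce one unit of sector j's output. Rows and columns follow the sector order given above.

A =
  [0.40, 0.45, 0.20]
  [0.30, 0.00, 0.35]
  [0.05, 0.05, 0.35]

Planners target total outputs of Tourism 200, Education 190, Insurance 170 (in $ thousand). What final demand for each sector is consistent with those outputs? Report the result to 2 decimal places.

I − A =
  [   0.60    -0.45    -0.20]
  [  -0.30     1.00    -0.35]
  [  -0.05    -0.05     0.65]
d = (I − A) x:
  d_1 = (+0.60)·200 + (-0.45)·190 + (-0.20)·170 = 0.50
  d_2 = (-0.30)·200 + (+1.00)·190 + (-0.35)·170 = 70.50
  d_3 = (-0.05)·200 + (-0.05)·190 + (+0.65)·170 = 91.00

d_1 = 0.50, d_2 = 70.50, d_3 = 91.00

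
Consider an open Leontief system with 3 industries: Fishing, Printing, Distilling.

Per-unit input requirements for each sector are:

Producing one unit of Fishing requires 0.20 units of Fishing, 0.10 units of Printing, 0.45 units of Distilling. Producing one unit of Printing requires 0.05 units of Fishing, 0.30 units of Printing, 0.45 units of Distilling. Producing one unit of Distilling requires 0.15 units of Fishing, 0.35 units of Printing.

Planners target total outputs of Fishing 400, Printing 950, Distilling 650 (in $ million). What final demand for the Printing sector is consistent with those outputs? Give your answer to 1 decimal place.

I − A =
  [   0.80    -0.05    -0.15]
  [  -0.10     0.70    -0.35]
  [  -0.45    -0.45     1.00]
d = (I − A) x:
  d_F = (+0.80)·400 + (-0.05)·950 + (-0.15)·650 = 175.0
  d_P = (-0.10)·400 + (+0.70)·950 + (-0.35)·650 = 397.5
  d_D = (-0.45)·400 + (-0.45)·950 + (+1.00)·650 = 42.5

d_P = 397.5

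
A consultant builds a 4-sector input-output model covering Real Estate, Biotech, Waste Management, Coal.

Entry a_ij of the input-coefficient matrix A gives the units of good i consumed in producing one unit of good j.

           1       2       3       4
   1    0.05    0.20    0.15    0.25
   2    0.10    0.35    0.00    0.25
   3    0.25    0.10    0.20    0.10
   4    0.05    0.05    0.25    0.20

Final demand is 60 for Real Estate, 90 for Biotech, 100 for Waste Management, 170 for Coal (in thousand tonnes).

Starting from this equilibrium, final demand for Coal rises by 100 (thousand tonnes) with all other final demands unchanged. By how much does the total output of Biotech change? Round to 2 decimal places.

Δx_2 = 65.70

I − A =
  [   0.95    -0.20    -0.15    -0.25]
  [  -0.10     0.65     0.00    -0.25]
  [  -0.25    -0.10     0.80    -0.10]
  [  -0.05    -0.05    -0.25     0.80]
Compute the cofactors C_ij = (−1)^(i+j)·(3×3 minor ij) of I−A; the adjugate is their transpose:
adj(I−A) = Cᵀ =
  [ 0.383500   0.152000   0.129250   0.183500]
  [ 0.087125   0.527875   0.079500   0.202125]
  [ 0.139875   0.123625   0.454250   0.139125]
  [ 0.073125   0.081125   0.155000   0.452125]
det(I−A) = Σ_j (I−A)_1j·C_1j = (0.95)(0.383500) + (-0.20)(0.087125) + (-0.15)(0.139875) + (-0.25)(0.073125) = 0.3076375
(I − A)⁻¹ = adj(I−A) / det(I−A) ≈
  [   1.2466     0.4941     0.4201     0.5965]
  [   0.2832     1.7159     0.2584     0.6570]
  [   0.4547     0.4019     1.4766     0.4522]
  [   0.2377     0.2637     0.5038     1.4697]
Δx = (I − A)⁻¹ Δd with Δd having +100 in the Coal component and 0 elsewhere.
So Δx_2 = L_24 · (+100), where L_24 = adj(I−A)_24 / det(I−A) = 0.202125 / 0.3076375.
Δx_2 = 0.202125 × (+100) / 0.3076375 = 20.2125 / 0.3076375 ≈ 65.70.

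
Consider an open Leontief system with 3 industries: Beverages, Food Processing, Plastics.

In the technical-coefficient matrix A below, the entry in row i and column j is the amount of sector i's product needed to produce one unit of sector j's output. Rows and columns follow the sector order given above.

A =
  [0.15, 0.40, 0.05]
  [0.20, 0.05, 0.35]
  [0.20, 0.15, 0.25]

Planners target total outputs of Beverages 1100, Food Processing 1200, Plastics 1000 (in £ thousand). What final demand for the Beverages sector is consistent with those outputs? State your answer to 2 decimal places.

I − A =
  [   0.85    -0.40    -0.05]
  [  -0.20     0.95    -0.35]
  [  -0.20    -0.15     0.75]
d = (I − A) x:
  d_B = (+0.85)·1100 + (-0.40)·1200 + (-0.05)·1000 = 405.00
  d_F = (-0.20)·1100 + (+0.95)·1200 + (-0.35)·1000 = 570.00
  d_P = (-0.20)·1100 + (-0.15)·1200 + (+0.75)·1000 = 350.00

d_B = 405.00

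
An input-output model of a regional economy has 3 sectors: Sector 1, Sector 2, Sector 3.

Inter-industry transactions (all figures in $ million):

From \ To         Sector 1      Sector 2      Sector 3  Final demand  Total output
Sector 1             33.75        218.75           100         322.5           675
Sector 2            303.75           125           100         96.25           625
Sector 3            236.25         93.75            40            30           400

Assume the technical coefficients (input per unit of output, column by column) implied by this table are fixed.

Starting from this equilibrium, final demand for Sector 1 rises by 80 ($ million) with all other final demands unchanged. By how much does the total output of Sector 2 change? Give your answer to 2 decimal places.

Technical coefficients a_ij = z_ij / X_j:
  a_11 = 33.75/675 = 0.05, a_21 = 303.75/675 = 0.45, a_31 = 236.25/675 = 0.35
  a_12 = 218.75/625 = 0.35, a_22 = 125/625 = 0.20, a_32 = 93.75/625 = 0.15
  a_13 = 100/400 = 0.25, a_23 = 100/400 = 0.25, a_33 = 40/400 = 0.10
I − A =
  [   0.95    -0.35    -0.25]
  [  -0.45     0.80    -0.25]
  [  -0.35    -0.15     0.90]
Cofactors of I−A, C_ij = (−1)^(i+j)·(minor ij) (rows/columns in the sector order above):
  C_11 = (0.80)(0.90) − (-0.25)(-0.15) = 0.6825
  C_12 = −[(-0.45)(0.90) − (-0.25)(-0.35)] = 0.4925
  C_13 = (-0.45)(-0.15) − (0.80)(-0.35) = 0.3475
  C_21 = −[(-0.35)(0.90) − (-0.25)(-0.15)] = 0.3525
  C_22 = (0.95)(0.90) − (-0.25)(-0.35) = 0.7675
  C_23 = −[(0.95)(-0.15) − (-0.35)(-0.35)] = 0.2650
  C_31 = (-0.35)(-0.25) − (-0.25)(0.80) = 0.2875
  C_32 = −[(0.95)(-0.25) − (-0.25)(-0.45)] = 0.3500
  C_33 = (0.95)(0.80) − (-0.35)(-0.45) = 0.6025
det(I−A) = Σ_j (I−A)_1j·C_1j = (0.95)(0.6825) + (-0.35)(0.4925) + (-0.25)(0.3475) = 0.389125
adj(I−A) = Cᵀ =
  [ 0.6825   0.3525   0.2875]
  [ 0.4925   0.7675   0.3500]
  [ 0.3475   0.2650   0.6025]
(I − A)⁻¹ = adj(I−A) / det(I−A) ≈
  [   1.7539     0.9059     0.7388]
  [   1.2657     1.9724     0.8995]
  [   0.8930     0.6810     1.5483]
Δx = (I − A)⁻¹ Δd with Δd having +80 in the Sector 1 component and 0 elsewhere.
So Δx_2 = L_21 · (+80), where L_21 = adj(I−A)_21 / det(I−A) = 0.4925 / 0.389125.
Δx_2 = 0.4925 × (+80) / 0.389125 = 39.40 / 0.389125 ≈ 101.25.

Δx_2 = 101.25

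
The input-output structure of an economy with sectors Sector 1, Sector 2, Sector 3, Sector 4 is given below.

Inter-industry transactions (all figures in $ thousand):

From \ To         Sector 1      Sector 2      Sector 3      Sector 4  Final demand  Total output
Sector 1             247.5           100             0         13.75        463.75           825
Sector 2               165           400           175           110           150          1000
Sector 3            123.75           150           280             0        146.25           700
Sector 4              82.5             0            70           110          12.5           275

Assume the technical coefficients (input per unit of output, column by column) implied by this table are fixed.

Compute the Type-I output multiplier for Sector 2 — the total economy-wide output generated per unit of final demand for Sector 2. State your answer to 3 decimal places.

m_2 = 3.210

Technical coefficients a_ij = z_ij / X_j:
  a_11 = 247.5/825 = 0.30, a_21 = 165/825 = 0.20, a_31 = 123.75/825 = 0.15, a_41 = 82.5/825 = 0.10
  a_12 = 100/1000 = 0.10, a_22 = 400/1000 = 0.40, a_32 = 150/1000 = 0.15, a_42 = 0/1000 = 0.00
  a_13 = 0/700 = 0.00, a_23 = 175/700 = 0.25, a_33 = 280/700 = 0.40, a_43 = 70/700 = 0.10
  a_14 = 13.75/275 = 0.05, a_24 = 110/275 = 0.40, a_34 = 0/275 = 0.00, a_44 = 110/275 = 0.40
I − A =
  [   0.70    -0.10     0.00    -0.05]
  [  -0.20     0.60    -0.25    -0.40]
  [  -0.15    -0.15     0.60     0.00]
  [  -0.10     0.00    -0.10     0.60]
Compute the cofactors C_ij = (−1)^(i+j)·(3×3 minor ij) of I−A; the adjugate is their transpose:
adj(I−A) = Cᵀ =
  [ 0.187500   0.036750   0.022000   0.040125]
  [ 0.124500   0.248250   0.132750   0.175875]
  [ 0.078000   0.071250   0.233000   0.054000]
  [ 0.044250   0.018000   0.042500   0.210000]
det(I−A) = Σ_j (I−A)_1j·C_1j = (0.70)(0.187500) + (-0.10)(0.124500) + (0.00)(0.078000) + (-0.05)(0.044250) = 0.1165875
(I − A)⁻¹ = adj(I−A) / det(I−A) ≈
  [   1.6082     0.3152     0.1887     0.3442]
  [   1.0679     2.1293     1.1386     1.5085]
  [   0.6690     0.6111     1.9985     0.4632]
  [   0.3795     0.1544     0.3645     1.8012]
The output multiplier for sector j is the column-j sum of the Leontief inverse (I − A)⁻¹ = adj(I−A) / det(I−A).
Column 2 of adj(I−A): (0.036750, 0.248250, 0.071250, 0.018000); det(I−A) = 0.1165875.
m_2 = (0.036750 + 0.248250 + 0.071250 + 0.018000) / 0.1165875 = 0.37425 / 0.1165875 ≈ 3.210.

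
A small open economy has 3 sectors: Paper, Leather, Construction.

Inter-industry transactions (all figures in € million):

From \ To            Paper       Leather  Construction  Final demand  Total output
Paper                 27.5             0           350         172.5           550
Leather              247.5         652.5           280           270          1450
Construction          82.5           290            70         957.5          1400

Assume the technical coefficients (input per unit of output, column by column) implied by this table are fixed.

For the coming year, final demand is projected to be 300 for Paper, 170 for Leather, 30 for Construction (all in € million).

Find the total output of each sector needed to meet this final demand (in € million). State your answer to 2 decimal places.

x_P = 378.99, x_L = 706.50, x_C = 240.16

Technical coefficients a_ij = z_ij / X_j:
  a_PP = 27.5/550 = 0.05, a_LP = 247.5/550 = 0.45, a_CP = 82.5/550 = 0.15
  a_PL = 0/1450 = 0.00, a_LL = 652.5/1450 = 0.45, a_CL = 290/1450 = 0.20
  a_PC = 350/1400 = 0.25, a_LC = 280/1400 = 0.20, a_CC = 70/1400 = 0.05
I − A =
  [   0.95     0.00    -0.25]
  [  -0.45     0.55    -0.20]
  [  -0.15    -0.20     0.95]
Cofactors of I−A, C_ij = (−1)^(i+j)·(minor ij) (rows/columns in the sector order above):
  C_11 = (0.55)(0.95) − (-0.20)(-0.20) = 0.4825
  C_12 = −[(-0.45)(0.95) − (-0.20)(-0.15)] = 0.4575
  C_13 = (-0.45)(-0.20) − (0.55)(-0.15) = 0.1725
  C_21 = −[(0.00)(0.95) − (-0.25)(-0.20)] = 0.0500
  C_22 = (0.95)(0.95) − (-0.25)(-0.15) = 0.8650
  C_23 = −[(0.95)(-0.20) − (0.00)(-0.15)] = 0.1900
  C_31 = (0.00)(-0.20) − (-0.25)(0.55) = 0.1375
  C_32 = −[(0.95)(-0.20) − (-0.25)(-0.45)] = 0.3025
  C_33 = (0.95)(0.55) − (0.00)(-0.45) = 0.5225
det(I−A) = Σ_j (I−A)_1j·C_1j = (0.95)(0.4825) + (0.00)(0.4575) + (-0.25)(0.1725) = 0.41525
adj(I−A) = Cᵀ =
  [ 0.4825   0.0500   0.1375]
  [ 0.4575   0.8650   0.3025]
  [ 0.1725   0.1900   0.5225]
(I − A)⁻¹ = adj(I−A) / det(I−A) ≈
  [   1.1620     0.1204     0.3311]
  [   1.1017     2.0831     0.7285]
  [   0.4154     0.4576     1.2583]
x = (I − A)⁻¹ d = adj(I−A)·d / det(I−A), with det(I−A) = 0.41525:
  x_P = (0.4825·300 + 0.0500·170 + 0.1375·30) / 0.41525 = 157.375 / 0.41525 ≈ 378.99
  x_L = (0.4575·300 + 0.8650·170 + 0.3025·30) / 0.41525 = 293.375 / 0.41525 ≈ 706.50
  x_C = (0.1725·300 + 0.1900·170 + 0.5225·30) / 0.41525 = 99.725 / 0.41525 ≈ 240.16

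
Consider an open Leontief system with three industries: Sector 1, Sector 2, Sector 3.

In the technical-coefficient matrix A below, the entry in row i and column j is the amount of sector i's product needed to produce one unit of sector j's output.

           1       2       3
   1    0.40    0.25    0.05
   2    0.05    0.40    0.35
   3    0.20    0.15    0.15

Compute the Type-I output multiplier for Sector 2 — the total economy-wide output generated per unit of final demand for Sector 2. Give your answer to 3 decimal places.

I − A =
  [   0.60    -0.25    -0.05]
  [  -0.05     0.60    -0.35]
  [  -0.20    -0.15     0.85]
Cofactors of I−A, C_ij = (−1)^(i+j)·(minor ij) (rows/columns in the sector order above):
  C_11 = (0.60)(0.85) − (-0.35)(-0.15) = 0.4575
  C_12 = −[(-0.05)(0.85) − (-0.35)(-0.20)] = 0.1125
  C_13 = (-0.05)(-0.15) − (0.60)(-0.20) = 0.1275
  C_21 = −[(-0.25)(0.85) − (-0.05)(-0.15)] = 0.2200
  C_22 = (0.60)(0.85) − (-0.05)(-0.20) = 0.5000
  C_23 = −[(0.60)(-0.15) − (-0.25)(-0.20)] = 0.1400
  C_31 = (-0.25)(-0.35) − (-0.05)(0.60) = 0.1175
  C_32 = −[(0.60)(-0.35) − (-0.05)(-0.05)] = 0.2125
  C_33 = (0.60)(0.60) − (-0.25)(-0.05) = 0.3475
det(I−A) = Σ_j (I−A)_1j·C_1j = (0.60)(0.4575) + (-0.25)(0.1125) + (-0.05)(0.1275) = 0.2400
adj(I−A) = Cᵀ =
  [ 0.4575   0.2200   0.1175]
  [ 0.1125   0.5000   0.2125]
  [ 0.1275   0.1400   0.3475]
(I − A)⁻¹ = adj(I−A) / det(I−A) ≈
  [   1.9063     0.9167     0.4896]
  [   0.4688     2.0833     0.8854]
  [   0.5313     0.5833     1.4479]
The output multiplier for sector j is the column-j sum of the Leontief inverse (I − A)⁻¹ = adj(I−A) / det(I−A).
Column 2 of adj(I−A): (0.2200, 0.5000, 0.1400); det(I−A) = 0.2400.
m_2 = (0.2200 + 0.5000 + 0.1400) / 0.2400 = 0.86 / 0.2400 ≈ 3.583.

m_2 = 3.583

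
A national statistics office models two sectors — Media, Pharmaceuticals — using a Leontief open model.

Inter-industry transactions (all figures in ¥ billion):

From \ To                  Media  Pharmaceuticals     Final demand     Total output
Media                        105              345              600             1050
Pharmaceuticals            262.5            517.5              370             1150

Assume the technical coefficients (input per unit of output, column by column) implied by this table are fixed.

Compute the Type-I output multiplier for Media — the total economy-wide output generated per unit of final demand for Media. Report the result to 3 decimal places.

Technical coefficients a_ij = z_ij / X_j:
  a_MM = 105/1050 = 0.10, a_PM = 262.5/1050 = 0.25
  a_MP = 345/1150 = 0.30, a_PP = 517.5/1150 = 0.45
I − A =
  [   0.90    -0.30]
  [  -0.25     0.55]
det(I−A) = (0.90)(0.55) − (-0.30)(-0.25) = 0.4200
adj(I−A) = [[0.55, 0.30], [0.25, 0.90]]
(I − A)⁻¹ = adj(I−A) / det(I−A) ≈
  [   1.3095     0.7143]
  [   0.5952     2.1429]
The output multiplier for sector j is the column-j sum of the Leontief inverse (I − A)⁻¹ = adj(I−A) / det(I−A).
Column M of adj(I−A): (0.55, 0.25); det(I−A) = 0.4200.
m_M = (0.55 + 0.25) / 0.4200 = 0.80 / 0.4200 ≈ 1.905.

m_M = 1.905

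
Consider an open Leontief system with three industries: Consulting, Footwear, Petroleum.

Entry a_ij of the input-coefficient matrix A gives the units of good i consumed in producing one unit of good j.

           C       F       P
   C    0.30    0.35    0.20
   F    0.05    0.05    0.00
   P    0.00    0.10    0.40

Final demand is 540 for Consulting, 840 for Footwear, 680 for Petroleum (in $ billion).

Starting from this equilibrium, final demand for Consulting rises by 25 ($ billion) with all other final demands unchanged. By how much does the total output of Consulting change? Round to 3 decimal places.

Δx_C = 36.774

I − A =
  [   0.70    -0.35    -0.20]
  [  -0.05     0.95     0.00]
  [   0.00    -0.10     0.60]
Cofactors of I−A, C_ij = (−1)^(i+j)·(minor ij) (rows/columns in the sector order above):
  C_11 = (0.95)(0.60) − (0.00)(-0.10) = 0.5700
  C_12 = −[(-0.05)(0.60) − (0.00)(0.00)] = 0.0300
  C_13 = (-0.05)(-0.10) − (0.95)(0.00) = 0.0050
  C_21 = −[(-0.35)(0.60) − (-0.20)(-0.10)] = 0.2300
  C_22 = (0.70)(0.60) − (-0.20)(0.00) = 0.4200
  C_23 = −[(0.70)(-0.10) − (-0.35)(0.00)] = 0.0700
  C_31 = (-0.35)(0.00) − (-0.20)(0.95) = 0.1900
  C_32 = −[(0.70)(0.00) − (-0.20)(-0.05)] = 0.0100
  C_33 = (0.70)(0.95) − (-0.35)(-0.05) = 0.6475
det(I−A) = Σ_j (I−A)_1j·C_1j = (0.70)(0.5700) + (-0.35)(0.0300) + (-0.20)(0.0050) = 0.3875
adj(I−A) = Cᵀ =
  [ 0.5700   0.2300   0.1900]
  [ 0.0300   0.4200   0.0100]
  [ 0.0050   0.0700   0.6475]
(I − A)⁻¹ = adj(I−A) / det(I−A) ≈
  [   1.4710     0.5935     0.4903]
  [   0.0774     1.0839     0.0258]
  [   0.0129     0.1806     1.6710]
Δx = (I − A)⁻¹ Δd with Δd having +25 in the Consulting component and 0 elsewhere.
So Δx_C = L_CC · (+25), where L_CC = adj(I−A)_CC / det(I−A) = 0.5700 / 0.3875.
Δx_C = 0.5700 × (+25) / 0.3875 = 14.25 / 0.3875 ≈ 36.774.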